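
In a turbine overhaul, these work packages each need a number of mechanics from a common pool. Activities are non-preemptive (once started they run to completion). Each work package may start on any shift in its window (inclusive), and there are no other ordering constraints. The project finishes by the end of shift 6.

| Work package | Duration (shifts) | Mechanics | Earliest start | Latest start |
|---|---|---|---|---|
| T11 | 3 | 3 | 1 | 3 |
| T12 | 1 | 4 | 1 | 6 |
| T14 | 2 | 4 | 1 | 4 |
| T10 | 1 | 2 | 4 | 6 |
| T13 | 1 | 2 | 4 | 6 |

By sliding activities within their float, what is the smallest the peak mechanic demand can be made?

Early-start (T11@1, T12@1, T14@1, T10@4, T13@4) gives peak 11: s1:11  s2:7  s3:3  s4:4  s5:0  s6:0.
Shift T11→3, T12→6, T13→5.
Schedule T11@3, T12@6, T14@1, T10@4, T13@5: s1:4  s2:4  s3:3  s4:5  s5:5  s6:4 — peak 5.
Total mechanic-shifts = 25 over 6 shifts ⇒ peak ≥ ⌈25/6⌉ = 5, so 5 is optimal.

5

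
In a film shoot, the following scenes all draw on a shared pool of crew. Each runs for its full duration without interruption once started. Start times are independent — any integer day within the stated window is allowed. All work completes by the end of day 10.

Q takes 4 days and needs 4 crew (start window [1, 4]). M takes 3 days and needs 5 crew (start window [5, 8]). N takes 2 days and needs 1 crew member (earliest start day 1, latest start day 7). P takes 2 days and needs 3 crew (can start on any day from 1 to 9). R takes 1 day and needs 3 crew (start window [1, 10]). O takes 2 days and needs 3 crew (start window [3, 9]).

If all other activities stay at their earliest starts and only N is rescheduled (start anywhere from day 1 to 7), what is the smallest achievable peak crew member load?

10

N@1: d1:11  d2:8  d3:7  d4:7  d5:5  d6:5  d7:5  d8:0  d9:0  d10:0 → peak 11
N@2: d1:10  d2:8  d3:8  d4:7  d5:5  d6:5  d7:5  d8:0  d9:0  d10:0 → peak 10
N@3: d1:10  d2:7  d3:8  d4:8  d5:5  d6:5  d7:5  d8:0  d9:0  d10:0 → peak 10
N@4: d1:10  d2:7  d3:7  d4:8  d5:6  d6:5  d7:5  d8:0  d9:0  d10:0 → peak 10
N@5: d1:10  d2:7  d3:7  d4:7  d5:6  d6:6  d7:5  d8:0  d9:0  d10:0 → peak 10
N@6: d1:10  d2:7  d3:7  d4:7  d5:5  d6:6  d7:6  d8:0  d9:0  d10:0 → peak 10
N@7: d1:10  d2:7  d3:7  d4:7  d5:5  d6:5  d7:6  d8:1  d9:0  d10:0 → peak 10
Best is N@2, peak 10.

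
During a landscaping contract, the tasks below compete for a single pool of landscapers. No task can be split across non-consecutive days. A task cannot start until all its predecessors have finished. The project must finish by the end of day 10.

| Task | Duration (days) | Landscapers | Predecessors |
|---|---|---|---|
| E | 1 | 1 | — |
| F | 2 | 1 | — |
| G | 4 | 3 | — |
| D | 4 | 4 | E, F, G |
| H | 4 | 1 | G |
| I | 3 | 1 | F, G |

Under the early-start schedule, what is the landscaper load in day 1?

5

At early start, day 1 has: E, F, G.
Demand: 1 + 1 + 3 = 5.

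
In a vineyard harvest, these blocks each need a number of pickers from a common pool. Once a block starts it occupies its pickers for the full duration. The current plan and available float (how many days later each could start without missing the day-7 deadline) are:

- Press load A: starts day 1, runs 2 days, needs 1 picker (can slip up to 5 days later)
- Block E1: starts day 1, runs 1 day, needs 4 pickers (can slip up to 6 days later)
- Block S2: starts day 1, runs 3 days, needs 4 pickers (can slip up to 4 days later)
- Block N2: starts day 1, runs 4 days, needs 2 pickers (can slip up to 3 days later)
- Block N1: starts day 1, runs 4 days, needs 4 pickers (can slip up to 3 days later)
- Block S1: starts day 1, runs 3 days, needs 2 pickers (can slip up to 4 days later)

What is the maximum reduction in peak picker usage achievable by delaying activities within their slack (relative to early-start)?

Early-start peak: d1:17  d2:13  d3:12  d4:6  d5:0  d6:0  d7:0 ⇒ 17.
Leveled (Press load A@1, Block E1@1, Block S2@5, Block N2@1, Block N1@3, Block S1@2): d1:7  d2:5  d3:8  d4:8  d5:8  d6:8  d7:4 ⇒ 8.
Reduction 17 − 8 = 9.

9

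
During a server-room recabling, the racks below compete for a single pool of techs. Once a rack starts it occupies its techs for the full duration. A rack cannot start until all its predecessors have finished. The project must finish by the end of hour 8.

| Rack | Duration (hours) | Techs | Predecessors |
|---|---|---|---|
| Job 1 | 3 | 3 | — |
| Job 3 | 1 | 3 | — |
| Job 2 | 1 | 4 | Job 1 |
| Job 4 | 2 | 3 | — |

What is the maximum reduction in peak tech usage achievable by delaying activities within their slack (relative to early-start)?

5

Early-start peak: h1:9  h2:6  h3:3  h4:4  h5:0  h6:0  h7:0  h8:0 ⇒ 9.
Leveled (Job 1@1, Job 3@4, Job 2@5, Job 4@6): h1:3  h2:3  h3:3  h4:3  h5:4  h6:3  h7:3  h8:0 ⇒ 4.
Reduction 9 − 4 = 5.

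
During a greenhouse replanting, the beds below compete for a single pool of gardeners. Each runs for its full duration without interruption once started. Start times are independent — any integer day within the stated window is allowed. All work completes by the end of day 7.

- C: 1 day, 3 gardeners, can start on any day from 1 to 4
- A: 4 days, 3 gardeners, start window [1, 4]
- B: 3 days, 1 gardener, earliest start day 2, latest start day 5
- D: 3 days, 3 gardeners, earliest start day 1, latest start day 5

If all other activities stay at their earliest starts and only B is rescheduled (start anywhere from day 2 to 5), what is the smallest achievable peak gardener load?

B@2: d1:9  d2:7  d3:7  d4:4  d5:0  d6:0  d7:0 → peak 9
B@3: d1:9  d2:6  d3:7  d4:4  d5:1  d6:0  d7:0 → peak 9
B@4: d1:9  d2:6  d3:6  d4:4  d5:1  d6:1  d7:0 → peak 9
B@5: d1:9  d2:6  d3:6  d4:3  d5:1  d6:1  d7:1 → peak 9
Best is B@2, peak 9.

9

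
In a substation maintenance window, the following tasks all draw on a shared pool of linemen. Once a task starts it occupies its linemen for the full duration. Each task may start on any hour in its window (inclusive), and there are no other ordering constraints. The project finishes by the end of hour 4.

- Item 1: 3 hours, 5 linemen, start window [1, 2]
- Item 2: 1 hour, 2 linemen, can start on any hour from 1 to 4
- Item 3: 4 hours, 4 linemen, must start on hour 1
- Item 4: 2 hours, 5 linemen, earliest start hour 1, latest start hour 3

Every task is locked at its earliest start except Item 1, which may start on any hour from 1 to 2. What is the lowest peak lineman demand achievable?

Item 1@1: h1:16  h2:14  h3:9  h4:4 → peak 16
Item 1@2: h1:11  h2:14  h3:9  h4:9 → peak 14
Best is Item 1@2, peak 14.

14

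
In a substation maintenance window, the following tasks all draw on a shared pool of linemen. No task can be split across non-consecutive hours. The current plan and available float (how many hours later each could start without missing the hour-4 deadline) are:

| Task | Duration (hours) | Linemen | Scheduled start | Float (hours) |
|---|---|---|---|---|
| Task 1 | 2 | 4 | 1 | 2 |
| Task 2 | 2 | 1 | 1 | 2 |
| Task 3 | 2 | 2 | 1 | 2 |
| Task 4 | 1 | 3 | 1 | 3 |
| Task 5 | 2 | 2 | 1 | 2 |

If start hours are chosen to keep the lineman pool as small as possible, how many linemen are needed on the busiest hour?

Early-start (Task 1@1, Task 2@1, Task 3@1, Task 4@1, Task 5@1) gives peak 12: h1:12  h2:9  h3:0  h4:0.
Shift Task 2→3, Task 4→3, Task 5→3.
Schedule Task 1@1, Task 2@3, Task 3@1, Task 4@3, Task 5@3: h1:6  h2:6  h3:6  h4:3 — peak 6.
Total lineman-hours = 21 over 4 hours ⇒ peak ≥ ⌈21/4⌉ = 6, so 6 is optimal.

6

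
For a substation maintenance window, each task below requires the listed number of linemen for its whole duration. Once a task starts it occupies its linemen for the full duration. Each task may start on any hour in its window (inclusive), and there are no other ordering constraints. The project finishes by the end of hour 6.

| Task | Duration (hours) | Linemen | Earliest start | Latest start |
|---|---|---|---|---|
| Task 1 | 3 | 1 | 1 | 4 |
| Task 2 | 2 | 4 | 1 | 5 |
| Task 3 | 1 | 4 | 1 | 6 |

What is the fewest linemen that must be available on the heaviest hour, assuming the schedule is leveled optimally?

4

Early-start (Task 1@1, Task 2@1, Task 3@1) gives peak 9: h1:9  h2:5  h3:1  h4:0  h5:0  h6:0.
Shift Task 2→4, Task 3→6.
Schedule Task 1@1, Task 2@4, Task 3@6: h1:1  h2:1  h3:1  h4:4  h5:4  h6:4 — peak 4.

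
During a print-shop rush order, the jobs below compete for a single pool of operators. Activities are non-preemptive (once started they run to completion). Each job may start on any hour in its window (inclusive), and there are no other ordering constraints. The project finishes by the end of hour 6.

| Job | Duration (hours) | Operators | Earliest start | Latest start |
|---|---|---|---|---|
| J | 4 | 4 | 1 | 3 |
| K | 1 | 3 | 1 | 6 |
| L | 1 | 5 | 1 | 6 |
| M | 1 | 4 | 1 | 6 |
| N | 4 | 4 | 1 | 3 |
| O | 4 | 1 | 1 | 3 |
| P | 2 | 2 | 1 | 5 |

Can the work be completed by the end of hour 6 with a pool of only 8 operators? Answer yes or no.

no

Total operator-hours = 52; over 6 hours the average is 52/6 > 8, so some hour must exceed 8.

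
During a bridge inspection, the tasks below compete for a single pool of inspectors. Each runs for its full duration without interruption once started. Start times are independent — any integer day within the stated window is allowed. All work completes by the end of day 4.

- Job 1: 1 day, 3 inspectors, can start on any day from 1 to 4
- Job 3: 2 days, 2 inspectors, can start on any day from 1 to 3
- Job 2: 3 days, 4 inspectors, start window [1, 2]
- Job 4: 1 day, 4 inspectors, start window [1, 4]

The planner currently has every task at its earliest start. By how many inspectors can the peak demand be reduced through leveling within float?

Early-start peak: d1:13  d2:6  d3:4  d4:0 ⇒ 13.
Leveled (Job 1@1, Job 3@2, Job 2@1, Job 4@4): d1:7  d2:6  d3:6  d4:4 ⇒ 7.
Reduction 13 − 7 = 6.

6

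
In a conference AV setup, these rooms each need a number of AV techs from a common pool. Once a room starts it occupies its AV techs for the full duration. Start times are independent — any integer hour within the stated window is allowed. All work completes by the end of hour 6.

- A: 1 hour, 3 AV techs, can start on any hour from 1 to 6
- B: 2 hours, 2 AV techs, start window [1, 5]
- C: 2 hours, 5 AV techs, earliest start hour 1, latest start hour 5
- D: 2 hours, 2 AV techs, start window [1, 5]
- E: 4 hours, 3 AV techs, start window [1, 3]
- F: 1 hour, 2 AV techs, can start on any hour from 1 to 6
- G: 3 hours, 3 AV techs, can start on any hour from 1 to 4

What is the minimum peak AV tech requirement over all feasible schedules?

Early-start (A@1, B@1, C@1, D@1, E@1, F@1, G@1) gives peak 20: h1:20  h2:15  h3:6  h4:3  h5:0  h6:0.
Shift C→2, D→4, E→3, G→4.
Schedule A@1, B@1, C@2, D@4, E@3, F@1, G@4: h1:7  h2:7  h3:8  h4:8  h5:8  h6:6 — peak 8.
Total AV tech-hours = 44 over 6 hours ⇒ peak ≥ ⌈44/6⌉ = 8, so 8 is optimal.

8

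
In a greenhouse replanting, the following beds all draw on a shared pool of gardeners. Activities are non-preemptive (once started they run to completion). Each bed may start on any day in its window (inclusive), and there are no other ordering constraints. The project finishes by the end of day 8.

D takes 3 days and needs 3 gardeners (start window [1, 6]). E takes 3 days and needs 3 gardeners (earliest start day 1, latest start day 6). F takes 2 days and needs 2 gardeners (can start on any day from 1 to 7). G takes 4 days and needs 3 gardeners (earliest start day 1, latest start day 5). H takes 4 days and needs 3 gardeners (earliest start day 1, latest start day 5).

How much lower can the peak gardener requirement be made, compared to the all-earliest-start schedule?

8

Early-start peak: d1:14  d2:14  d3:12  d4:6  d5:0  d6:0  d7:0  d8:0 ⇒ 14.
Leveled (D@1, E@4, F@7, G@1, H@5): d1:6  d2:6  d3:6  d4:6  d5:6  d6:6  d7:5  d8:5 ⇒ 6.
Reduction 14 − 6 = 8.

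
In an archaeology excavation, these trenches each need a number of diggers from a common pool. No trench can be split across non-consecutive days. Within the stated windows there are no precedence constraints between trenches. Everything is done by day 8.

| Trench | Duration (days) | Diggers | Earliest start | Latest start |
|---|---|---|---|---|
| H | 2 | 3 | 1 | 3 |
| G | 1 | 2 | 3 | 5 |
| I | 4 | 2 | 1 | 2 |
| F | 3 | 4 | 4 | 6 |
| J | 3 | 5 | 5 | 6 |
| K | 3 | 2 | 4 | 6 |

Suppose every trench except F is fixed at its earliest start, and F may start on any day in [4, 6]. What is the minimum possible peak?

11

F@4: d1:5  d2:5  d3:4  d4:8  d5:11  d6:11  d7:5  d8:0 → peak 11
F@5: d1:5  d2:5  d3:4  d4:4  d5:11  d6:11  d7:9  d8:0 → peak 11
F@6: d1:5  d2:5  d3:4  d4:4  d5:7  d6:11  d7:9  d8:4 → peak 11
Best is F@4, peak 11.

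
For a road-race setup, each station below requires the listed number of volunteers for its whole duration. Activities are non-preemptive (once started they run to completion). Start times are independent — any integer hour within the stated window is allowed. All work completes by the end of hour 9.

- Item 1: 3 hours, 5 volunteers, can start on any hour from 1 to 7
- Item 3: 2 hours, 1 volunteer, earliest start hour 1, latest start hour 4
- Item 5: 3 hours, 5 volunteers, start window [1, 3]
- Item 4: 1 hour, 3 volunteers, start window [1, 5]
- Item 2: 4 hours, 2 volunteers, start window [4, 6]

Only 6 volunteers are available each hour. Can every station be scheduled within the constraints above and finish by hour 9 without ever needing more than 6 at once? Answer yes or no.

no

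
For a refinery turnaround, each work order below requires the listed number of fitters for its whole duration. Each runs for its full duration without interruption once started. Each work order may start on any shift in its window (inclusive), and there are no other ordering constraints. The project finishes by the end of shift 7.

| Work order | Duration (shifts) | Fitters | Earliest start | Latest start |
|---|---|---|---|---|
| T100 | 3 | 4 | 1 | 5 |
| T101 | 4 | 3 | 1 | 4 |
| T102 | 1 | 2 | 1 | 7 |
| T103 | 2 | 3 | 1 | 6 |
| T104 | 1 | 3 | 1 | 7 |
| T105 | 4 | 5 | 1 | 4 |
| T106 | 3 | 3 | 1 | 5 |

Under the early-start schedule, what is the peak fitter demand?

23

Early-start schedule: T100@1, T101@1, T102@1, T103@1, T104@1, T105@1, T106@1.
Load per shift: shift 1: 23, shift 2: 18, shift 3: 15, shift 4: 8, shift 5: 0, shift 6: 0, shift 7: 0.
Peak is 23.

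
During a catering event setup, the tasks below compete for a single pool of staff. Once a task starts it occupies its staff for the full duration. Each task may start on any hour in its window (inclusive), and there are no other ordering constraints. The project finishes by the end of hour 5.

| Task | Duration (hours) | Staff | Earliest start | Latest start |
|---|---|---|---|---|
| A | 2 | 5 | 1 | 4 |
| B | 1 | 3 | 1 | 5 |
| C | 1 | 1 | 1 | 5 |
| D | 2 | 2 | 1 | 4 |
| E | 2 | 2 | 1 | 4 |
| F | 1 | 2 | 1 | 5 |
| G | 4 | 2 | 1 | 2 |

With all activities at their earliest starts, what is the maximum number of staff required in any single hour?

Early-start schedule: A@1, B@1, C@1, D@1, E@1, F@1, G@1.
Load per hour: hour 1: 17, hour 2: 11, hour 3: 2, hour 4: 2, hour 5: 0.
Peak is 17.

17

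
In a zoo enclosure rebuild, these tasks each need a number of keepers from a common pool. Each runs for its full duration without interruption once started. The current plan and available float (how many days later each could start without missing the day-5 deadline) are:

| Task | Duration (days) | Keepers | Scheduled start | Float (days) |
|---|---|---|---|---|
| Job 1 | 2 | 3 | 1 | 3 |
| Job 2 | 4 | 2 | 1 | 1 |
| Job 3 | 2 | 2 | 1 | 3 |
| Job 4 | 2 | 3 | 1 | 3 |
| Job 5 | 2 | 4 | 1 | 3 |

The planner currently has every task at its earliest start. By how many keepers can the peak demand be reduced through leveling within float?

Early-start peak: d1:14  d2:14  d3:2  d4:2  d5:0 ⇒ 14.
Leveled (Job 1@1, Job 2@1, Job 3@3, Job 4@1, Job 5@3): d1:8  d2:8  d3:8  d4:8  d5:0 ⇒ 8.
Reduction 14 − 8 = 6.

6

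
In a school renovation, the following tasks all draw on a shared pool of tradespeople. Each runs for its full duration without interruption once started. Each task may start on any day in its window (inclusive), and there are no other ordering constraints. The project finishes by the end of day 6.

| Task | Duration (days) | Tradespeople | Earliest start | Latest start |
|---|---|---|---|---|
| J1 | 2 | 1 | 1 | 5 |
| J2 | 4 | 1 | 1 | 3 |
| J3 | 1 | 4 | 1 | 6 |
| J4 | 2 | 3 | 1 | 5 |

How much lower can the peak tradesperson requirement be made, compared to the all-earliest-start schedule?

5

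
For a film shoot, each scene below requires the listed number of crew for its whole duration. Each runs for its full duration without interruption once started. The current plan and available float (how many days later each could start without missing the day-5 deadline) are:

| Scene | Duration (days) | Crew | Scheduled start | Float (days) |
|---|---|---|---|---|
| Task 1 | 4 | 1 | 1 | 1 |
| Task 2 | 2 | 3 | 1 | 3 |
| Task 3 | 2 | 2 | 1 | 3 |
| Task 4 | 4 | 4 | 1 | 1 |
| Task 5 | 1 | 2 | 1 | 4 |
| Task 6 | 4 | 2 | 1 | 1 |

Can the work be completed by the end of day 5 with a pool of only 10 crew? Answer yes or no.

Schedule Task 1@1, Task 2@1, Task 3@3, Task 4@1, Task 5@1, Task 6@2: d1:10  d2:10  d3:9  d4:9  d5:2 — peak 10 ≤ 10.

yes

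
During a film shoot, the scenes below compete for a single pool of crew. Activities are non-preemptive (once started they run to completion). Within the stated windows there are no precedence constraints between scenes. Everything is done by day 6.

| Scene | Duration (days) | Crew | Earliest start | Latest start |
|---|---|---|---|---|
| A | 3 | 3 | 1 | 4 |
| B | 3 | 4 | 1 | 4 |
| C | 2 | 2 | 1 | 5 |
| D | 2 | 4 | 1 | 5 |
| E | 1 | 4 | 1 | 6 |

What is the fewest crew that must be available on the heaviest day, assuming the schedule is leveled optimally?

7

Early-start (A@1, B@1, C@1, D@1, E@1) gives peak 17: d1:17  d2:13  d3:7  d4:0  d5:0  d6:0.
Shift C→4, D→4, E→6.
Schedule A@1, B@1, C@4, D@4, E@6: d1:7  d2:7  d3:7  d4:6  d5:6  d6:4 — peak 7.
Total crew member-days = 37 over 6 days ⇒ peak ≥ ⌈37/6⌉ = 7, so 7 is optimal.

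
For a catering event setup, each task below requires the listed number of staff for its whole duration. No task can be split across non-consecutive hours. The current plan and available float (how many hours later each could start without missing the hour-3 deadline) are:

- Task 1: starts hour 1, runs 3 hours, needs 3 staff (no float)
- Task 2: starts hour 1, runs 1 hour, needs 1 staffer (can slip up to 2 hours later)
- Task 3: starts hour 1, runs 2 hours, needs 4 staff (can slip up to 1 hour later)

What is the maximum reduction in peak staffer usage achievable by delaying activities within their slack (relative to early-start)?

1

Early-start peak: h1:8  h2:7  h3:3 ⇒ 8.
Leveled (Task 1@1, Task 2@1, Task 3@2): h1:4  h2:7  h3:7 ⇒ 7.
Reduction 8 − 7 = 1.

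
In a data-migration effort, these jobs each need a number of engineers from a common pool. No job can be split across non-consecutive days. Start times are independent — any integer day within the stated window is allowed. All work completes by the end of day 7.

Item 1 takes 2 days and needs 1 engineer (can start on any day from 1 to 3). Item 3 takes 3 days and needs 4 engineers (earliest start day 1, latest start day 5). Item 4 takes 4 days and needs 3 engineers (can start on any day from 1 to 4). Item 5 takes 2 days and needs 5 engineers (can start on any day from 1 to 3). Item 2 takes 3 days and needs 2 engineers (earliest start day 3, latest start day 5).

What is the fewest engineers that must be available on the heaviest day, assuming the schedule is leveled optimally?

Early-start (Item 1@1, Item 3@1, Item 4@1, Item 5@1, Item 2@3) gives peak 13: d1:13  d2:13  d3:9  d4:5  d5:2  d6:0  d7:0.
Shift Item 3→5, Item 5→3, Item 2→5.
Schedule Item 1@1, Item 3@5, Item 4@1, Item 5@3, Item 2@5: d1:4  d2:4  d3:8  d4:8  d5:6  d6:6  d7:6 — peak 8.

8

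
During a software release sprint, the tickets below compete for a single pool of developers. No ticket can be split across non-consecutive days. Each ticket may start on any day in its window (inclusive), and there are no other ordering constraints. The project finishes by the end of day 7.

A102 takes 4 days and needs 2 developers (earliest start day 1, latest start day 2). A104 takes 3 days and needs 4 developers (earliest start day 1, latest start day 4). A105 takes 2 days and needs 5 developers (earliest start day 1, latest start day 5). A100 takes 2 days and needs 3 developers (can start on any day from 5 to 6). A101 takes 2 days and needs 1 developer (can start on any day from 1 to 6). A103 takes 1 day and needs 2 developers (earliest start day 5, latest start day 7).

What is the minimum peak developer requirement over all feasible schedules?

7

Early-start (A102@1, A104@1, A105@1, A100@5, A101@1, A103@5) gives peak 12: d1:12  d2:12  d3:6  d4:2  d5:5  d6:3  d7:0.
Shift A105→4, A100→6.
Schedule A102@1, A104@1, A105@4, A100@6, A101@1, A103@5: d1:7  d2:7  d3:6  d4:7  d5:7  d6:3  d7:3 — peak 7.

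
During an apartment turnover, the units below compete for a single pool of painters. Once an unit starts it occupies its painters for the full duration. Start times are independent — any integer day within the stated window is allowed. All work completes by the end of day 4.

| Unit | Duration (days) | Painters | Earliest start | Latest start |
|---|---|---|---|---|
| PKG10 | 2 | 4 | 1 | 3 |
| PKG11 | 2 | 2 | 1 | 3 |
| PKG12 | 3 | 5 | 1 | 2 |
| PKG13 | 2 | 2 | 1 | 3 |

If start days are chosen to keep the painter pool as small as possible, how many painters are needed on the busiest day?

9

Early-start (PKG10@1, PKG11@1, PKG12@1, PKG13@1) gives peak 13: d1:13  d2:13  d3:5  d4:0.
Shift PKG11→3, PKG13→3.
Schedule PKG10@1, PKG11@3, PKG12@1, PKG13@3: d1:9  d2:9  d3:9  d4:4 — peak 9.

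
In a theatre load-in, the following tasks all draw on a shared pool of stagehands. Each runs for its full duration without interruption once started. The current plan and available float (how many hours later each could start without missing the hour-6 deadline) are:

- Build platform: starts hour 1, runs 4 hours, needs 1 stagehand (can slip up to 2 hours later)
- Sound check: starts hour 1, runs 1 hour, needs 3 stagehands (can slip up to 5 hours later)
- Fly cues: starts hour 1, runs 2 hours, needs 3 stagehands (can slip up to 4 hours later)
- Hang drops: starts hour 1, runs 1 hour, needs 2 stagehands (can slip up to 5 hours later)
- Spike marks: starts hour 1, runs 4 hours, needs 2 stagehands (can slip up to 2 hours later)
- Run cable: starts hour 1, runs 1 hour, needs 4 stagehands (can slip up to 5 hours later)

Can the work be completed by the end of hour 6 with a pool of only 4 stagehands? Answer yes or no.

no

Total stagehand-hours = 27; over 6 hours the average is 27/6 > 4, so some hour must exceed 4.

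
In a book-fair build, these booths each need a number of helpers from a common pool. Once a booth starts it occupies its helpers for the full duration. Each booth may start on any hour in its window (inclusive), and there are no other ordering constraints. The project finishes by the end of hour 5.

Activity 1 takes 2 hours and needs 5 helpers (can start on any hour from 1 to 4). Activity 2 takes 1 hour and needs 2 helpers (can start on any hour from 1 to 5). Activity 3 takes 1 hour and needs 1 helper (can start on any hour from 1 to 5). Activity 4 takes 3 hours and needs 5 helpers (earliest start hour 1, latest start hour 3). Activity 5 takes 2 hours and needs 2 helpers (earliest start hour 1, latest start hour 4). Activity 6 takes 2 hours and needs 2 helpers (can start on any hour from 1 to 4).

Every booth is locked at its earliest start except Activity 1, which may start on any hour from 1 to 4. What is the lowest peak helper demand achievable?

Activity 1@1: h1:17  h2:14  h3:5  h4:0  h5:0 → peak 17
Activity 1@2: h1:12  h2:14  h3:10  h4:0  h5:0 → peak 14
Activity 1@3: h1:12  h2:9  h3:10  h4:5  h5:0 → peak 12
Activity 1@4: h1:12  h2:9  h3:5  h4:5  h5:5 → peak 12
Best is Activity 1@3, peak 12.

12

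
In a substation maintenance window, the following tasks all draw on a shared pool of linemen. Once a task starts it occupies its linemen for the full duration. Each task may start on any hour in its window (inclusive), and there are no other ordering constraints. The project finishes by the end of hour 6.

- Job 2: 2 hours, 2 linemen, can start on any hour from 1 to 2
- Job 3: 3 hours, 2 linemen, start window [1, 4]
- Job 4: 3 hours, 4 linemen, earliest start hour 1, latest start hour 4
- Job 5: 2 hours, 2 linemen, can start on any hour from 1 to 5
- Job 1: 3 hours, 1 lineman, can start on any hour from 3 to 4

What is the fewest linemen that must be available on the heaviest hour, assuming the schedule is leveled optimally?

Early-start (Job 2@1, Job 3@1, Job 4@1, Job 5@1, Job 1@3) gives peak 10: h1:10  h2:10  h3:7  h4:1  h5:1  h6:0.
Shift Job 4→3, Job 1→4.
Schedule Job 2@1, Job 3@1, Job 4@3, Job 5@1, Job 1@4: h1:6  h2:6  h3:6  h4:5  h5:5  h6:1 — peak 6.

6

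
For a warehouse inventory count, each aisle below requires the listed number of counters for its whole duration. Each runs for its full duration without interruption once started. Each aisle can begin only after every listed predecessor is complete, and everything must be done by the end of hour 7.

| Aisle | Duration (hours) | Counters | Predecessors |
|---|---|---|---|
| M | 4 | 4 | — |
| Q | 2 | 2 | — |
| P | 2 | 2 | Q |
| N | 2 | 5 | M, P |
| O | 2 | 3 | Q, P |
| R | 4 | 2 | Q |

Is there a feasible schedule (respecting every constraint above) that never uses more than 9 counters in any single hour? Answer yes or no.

no

The minimum achievable peak is 10; 9 < 10, so no feasible schedule stays within the cap.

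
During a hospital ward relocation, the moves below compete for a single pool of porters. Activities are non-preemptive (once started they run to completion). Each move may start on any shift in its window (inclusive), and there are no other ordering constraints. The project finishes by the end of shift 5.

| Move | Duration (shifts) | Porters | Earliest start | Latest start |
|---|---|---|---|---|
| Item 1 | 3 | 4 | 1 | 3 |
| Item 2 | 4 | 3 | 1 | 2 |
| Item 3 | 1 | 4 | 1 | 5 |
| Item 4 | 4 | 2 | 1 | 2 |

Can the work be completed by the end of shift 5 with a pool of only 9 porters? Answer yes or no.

Schedule Item 1@1, Item 2@1, Item 3@4, Item 4@1: s1:9  s2:9  s3:9  s4:9  s5:0 — peak 9 ≤ 9.

yes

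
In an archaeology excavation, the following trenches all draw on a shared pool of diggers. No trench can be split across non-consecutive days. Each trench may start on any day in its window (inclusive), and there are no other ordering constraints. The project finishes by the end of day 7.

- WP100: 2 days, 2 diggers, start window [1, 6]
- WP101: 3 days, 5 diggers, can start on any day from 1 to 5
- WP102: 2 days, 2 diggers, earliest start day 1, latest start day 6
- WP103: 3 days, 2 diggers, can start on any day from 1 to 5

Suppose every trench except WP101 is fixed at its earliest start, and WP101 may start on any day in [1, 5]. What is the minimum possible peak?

WP101@1: d1:11  d2:11  d3:7  d4:0  d5:0  d6:0  d7:0 → peak 11
WP101@2: d1:6  d2:11  d3:7  d4:5  d5:0  d6:0  d7:0 → peak 11
WP101@3: d1:6  d2:6  d3:7  d4:5  d5:5  d6:0  d7:0 → peak 7
WP101@4: d1:6  d2:6  d3:2  d4:5  d5:5  d6:5  d7:0 → peak 6
WP101@5: d1:6  d2:6  d3:2  d4:0  d5:5  d6:5  d7:5 → peak 6
Best is WP101@4, peak 6.

6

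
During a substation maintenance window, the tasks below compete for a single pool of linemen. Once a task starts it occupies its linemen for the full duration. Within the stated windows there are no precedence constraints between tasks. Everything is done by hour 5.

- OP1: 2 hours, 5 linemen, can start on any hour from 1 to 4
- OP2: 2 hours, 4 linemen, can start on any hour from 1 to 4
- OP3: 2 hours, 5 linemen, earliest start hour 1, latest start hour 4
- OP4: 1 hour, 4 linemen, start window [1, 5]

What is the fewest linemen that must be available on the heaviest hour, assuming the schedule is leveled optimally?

9

Early-start (OP1@1, OP2@1, OP3@1, OP4@1) gives peak 18: h1:18  h2:14  h3:0  h4:0  h5:0.
Shift OP3→3, OP4→3.
Schedule OP1@1, OP2@1, OP3@3, OP4@3: h1:9  h2:9  h3:9  h4:5  h5:0 — peak 9.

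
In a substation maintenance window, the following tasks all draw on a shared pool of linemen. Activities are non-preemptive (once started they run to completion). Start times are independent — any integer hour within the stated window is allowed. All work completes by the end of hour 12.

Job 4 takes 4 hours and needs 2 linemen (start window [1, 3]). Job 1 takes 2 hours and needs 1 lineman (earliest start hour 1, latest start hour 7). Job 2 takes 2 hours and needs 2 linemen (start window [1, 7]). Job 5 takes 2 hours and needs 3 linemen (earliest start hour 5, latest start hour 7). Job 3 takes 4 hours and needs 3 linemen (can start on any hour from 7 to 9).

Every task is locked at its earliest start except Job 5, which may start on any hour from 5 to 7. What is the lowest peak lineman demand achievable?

5

Job 5@5: h1:5  h2:5  h3:2  h4:2  h5:3  h6:3  h7:3  h8:3  h9:3  h10:3  h11:0  h12:0 → peak 5
Job 5@6: h1:5  h2:5  h3:2  h4:2  h5:0  h6:3  h7:6  h8:3  h9:3  h10:3  h11:0  h12:0 → peak 6
Job 5@7: h1:5  h2:5  h3:2  h4:2  h5:0  h6:0  h7:6  h8:6  h9:3  h10:3  h11:0  h12:0 → peak 6
Best is Job 5@5, peak 5.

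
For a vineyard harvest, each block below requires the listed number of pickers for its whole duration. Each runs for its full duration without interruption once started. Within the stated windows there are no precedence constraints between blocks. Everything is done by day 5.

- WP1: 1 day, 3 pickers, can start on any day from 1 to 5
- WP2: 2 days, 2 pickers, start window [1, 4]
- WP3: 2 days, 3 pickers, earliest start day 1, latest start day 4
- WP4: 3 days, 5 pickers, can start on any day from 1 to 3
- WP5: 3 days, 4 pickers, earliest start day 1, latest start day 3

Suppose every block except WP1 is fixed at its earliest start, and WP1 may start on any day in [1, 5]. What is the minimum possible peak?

WP1@1: d1:17  d2:14  d3:9  d4:0  d5:0 → peak 17
WP1@2: d1:14  d2:17  d3:9  d4:0  d5:0 → peak 17
WP1@3: d1:14  d2:14  d3:12  d4:0  d5:0 → peak 14
WP1@4: d1:14  d2:14  d3:9  d4:3  d5:0 → peak 14
WP1@5: d1:14  d2:14  d3:9  d4:0  d5:3 → peak 14
Best is WP1@3, peak 14.

14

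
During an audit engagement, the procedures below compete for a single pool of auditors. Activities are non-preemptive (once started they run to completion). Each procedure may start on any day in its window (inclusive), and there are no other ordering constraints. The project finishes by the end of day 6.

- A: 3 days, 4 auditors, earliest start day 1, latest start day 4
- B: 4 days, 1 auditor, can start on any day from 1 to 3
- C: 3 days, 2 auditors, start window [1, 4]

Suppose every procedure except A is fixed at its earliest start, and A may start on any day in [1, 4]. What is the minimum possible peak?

5

A@1: d1:7  d2:7  d3:7  d4:1  d5:0  d6:0 → peak 7
A@2: d1:3  d2:7  d3:7  d4:5  d5:0  d6:0 → peak 7
A@3: d1:3  d2:3  d3:7  d4:5  d5:4  d6:0 → peak 7
A@4: d1:3  d2:3  d3:3  d4:5  d5:4  d6:4 → peak 5
Best is A@4, peak 5.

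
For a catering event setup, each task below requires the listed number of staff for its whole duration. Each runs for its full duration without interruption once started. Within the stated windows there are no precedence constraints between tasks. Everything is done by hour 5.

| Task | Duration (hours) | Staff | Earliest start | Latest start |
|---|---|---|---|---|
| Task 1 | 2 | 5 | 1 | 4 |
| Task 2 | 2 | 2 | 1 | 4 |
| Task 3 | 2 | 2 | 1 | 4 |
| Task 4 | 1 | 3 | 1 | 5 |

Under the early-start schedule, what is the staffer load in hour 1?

At early start, hour 1 has: Task 1, Task 2, Task 3, Task 4.
Demand: 5 + 2 + 2 + 3 = 12.

12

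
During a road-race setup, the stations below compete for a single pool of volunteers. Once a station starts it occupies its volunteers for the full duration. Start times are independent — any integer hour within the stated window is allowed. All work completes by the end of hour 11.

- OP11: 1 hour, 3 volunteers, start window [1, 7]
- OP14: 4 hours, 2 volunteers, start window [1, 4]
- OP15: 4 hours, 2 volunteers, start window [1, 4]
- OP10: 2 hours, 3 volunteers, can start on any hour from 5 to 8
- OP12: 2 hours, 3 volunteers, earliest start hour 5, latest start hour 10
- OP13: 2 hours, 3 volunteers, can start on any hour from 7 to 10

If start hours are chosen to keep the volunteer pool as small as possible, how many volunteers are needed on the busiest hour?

4

Early-start (OP11@1, OP14@1, OP15@1, OP10@5, OP12@5, OP13@7) gives peak 7: h1:7  h2:4  h3:4  h4:4  h5:6  h6:6  h7:3  h8:3  h9:0  h10:0  h11:0.
Shift OP14→2, OP15→2, OP10→6, OP12→8, OP13→10.
Schedule OP11@1, OP14@2, OP15@2, OP10@6, OP12@8, OP13@10: h1:3  h2:4  h3:4  h4:4  h5:4  h6:3  h7:3  h8:3  h9:3  h10:3  h11:3 — peak 4.
Total volunteer-hours = 37 over 11 hours ⇒ peak ≥ ⌈37/11⌉ = 4, so 4 is optimal.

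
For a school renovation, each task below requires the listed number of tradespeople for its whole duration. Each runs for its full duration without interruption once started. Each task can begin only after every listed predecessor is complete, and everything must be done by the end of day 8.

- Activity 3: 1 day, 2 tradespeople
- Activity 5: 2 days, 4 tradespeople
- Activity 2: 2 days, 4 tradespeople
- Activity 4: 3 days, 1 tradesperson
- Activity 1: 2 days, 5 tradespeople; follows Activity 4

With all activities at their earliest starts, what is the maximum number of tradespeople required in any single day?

11

Early-start schedule: Activity 3@1, Activity 5@1, Activity 2@1, Activity 4@1, Activity 1@4.
Load per day: day 1: 11, day 2: 9, day 3: 1, day 4: 5, day 5: 5, day 6: 0, day 7: 0, day 8: 0.
Peak is 11.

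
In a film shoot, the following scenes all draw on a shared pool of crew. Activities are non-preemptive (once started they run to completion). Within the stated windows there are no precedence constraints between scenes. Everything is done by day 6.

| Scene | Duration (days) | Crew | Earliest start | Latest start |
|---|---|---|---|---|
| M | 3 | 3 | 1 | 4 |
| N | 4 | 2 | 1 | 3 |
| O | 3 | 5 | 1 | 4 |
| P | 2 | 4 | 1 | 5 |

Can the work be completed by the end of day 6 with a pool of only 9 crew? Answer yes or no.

Schedule M@1, N@3, O@4, P@1: d1:7  d2:7  d3:5  d4:7  d5:7  d6:7 — peak 7 ≤ 9.

yes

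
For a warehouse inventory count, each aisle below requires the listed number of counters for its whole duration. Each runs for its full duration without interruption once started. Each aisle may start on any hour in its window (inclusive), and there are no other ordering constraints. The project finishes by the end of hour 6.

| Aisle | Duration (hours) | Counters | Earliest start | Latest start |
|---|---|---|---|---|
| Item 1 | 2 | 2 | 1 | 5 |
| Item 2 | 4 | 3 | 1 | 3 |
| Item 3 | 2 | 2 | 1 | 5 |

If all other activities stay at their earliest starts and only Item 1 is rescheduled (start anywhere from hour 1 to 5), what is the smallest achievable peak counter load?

5

Item 1@1: h1:7  h2:7  h3:3  h4:3  h5:0  h6:0 → peak 7
Item 1@2: h1:5  h2:7  h3:5  h4:3  h5:0  h6:0 → peak 7
Item 1@3: h1:5  h2:5  h3:5  h4:5  h5:0  h6:0 → peak 5
Item 1@4: h1:5  h2:5  h3:3  h4:5  h5:2  h6:0 → peak 5
Item 1@5: h1:5  h2:5  h3:3  h4:3  h5:2  h6:2 → peak 5
Best is Item 1@3, peak 5.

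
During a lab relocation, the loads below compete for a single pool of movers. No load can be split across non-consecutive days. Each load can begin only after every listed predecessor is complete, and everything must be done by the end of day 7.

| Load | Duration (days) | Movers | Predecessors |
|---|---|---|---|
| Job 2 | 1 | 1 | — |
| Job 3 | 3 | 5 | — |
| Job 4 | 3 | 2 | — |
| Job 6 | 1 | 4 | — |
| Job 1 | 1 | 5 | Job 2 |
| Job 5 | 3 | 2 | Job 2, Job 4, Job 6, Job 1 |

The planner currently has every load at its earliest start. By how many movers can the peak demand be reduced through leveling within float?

Early-start peak: d1:12  d2:12  d3:7  d4:2  d5:2  d6:2  d7:0 ⇒ 12.
Leveled (Job 2@1, Job 3@3, Job 4@1, Job 6@1, Job 1@2, Job 5@4): d1:7  d2:7  d3:7  d4:7  d5:7  d6:2  d7:0 ⇒ 7.
Reduction 12 − 7 = 5.

5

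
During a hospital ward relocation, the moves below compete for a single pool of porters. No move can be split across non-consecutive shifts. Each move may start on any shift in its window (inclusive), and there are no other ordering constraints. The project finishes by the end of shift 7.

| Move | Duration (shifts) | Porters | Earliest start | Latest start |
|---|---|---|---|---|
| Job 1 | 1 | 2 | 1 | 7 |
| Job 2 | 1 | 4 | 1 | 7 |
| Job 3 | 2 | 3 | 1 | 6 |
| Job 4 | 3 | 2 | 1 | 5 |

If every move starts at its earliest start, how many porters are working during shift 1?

11

At early start, shift 1 has: Job 1, Job 2, Job 3, Job 4.
Demand: 2 + 4 + 3 + 2 = 11.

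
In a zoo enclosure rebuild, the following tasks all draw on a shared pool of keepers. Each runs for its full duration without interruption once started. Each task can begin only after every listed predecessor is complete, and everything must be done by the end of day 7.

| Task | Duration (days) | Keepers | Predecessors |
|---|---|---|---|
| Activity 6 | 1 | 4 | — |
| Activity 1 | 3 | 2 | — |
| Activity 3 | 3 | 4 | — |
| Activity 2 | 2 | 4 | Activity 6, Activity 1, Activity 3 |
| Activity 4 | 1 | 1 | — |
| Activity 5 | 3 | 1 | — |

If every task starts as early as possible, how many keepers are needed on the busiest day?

12

Early-start schedule: Activity 6@1, Activity 1@1, Activity 3@1, Activity 2@4, Activity 4@1, Activity 5@1.
Load per day: day 1: 12, day 2: 7, day 3: 7, day 4: 4, day 5: 4, day 6: 0, day 7: 0.
Peak is 12.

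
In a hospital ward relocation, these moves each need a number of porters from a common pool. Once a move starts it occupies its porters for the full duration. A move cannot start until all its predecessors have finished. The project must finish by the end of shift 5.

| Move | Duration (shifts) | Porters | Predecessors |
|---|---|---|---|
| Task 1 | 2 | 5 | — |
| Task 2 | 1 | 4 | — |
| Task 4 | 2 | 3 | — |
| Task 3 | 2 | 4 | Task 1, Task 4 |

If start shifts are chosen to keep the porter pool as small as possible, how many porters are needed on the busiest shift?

8

Early-start (Task 1@1, Task 2@1, Task 4@1, Task 3@3) gives peak 12: s1:12  s2:8  s3:4  s4:4  s5:0.
Shift Task 2→3.
Schedule Task 1@1, Task 2@3, Task 4@1, Task 3@3: s1:8  s2:8  s3:8  s4:4  s5:0 — peak 8.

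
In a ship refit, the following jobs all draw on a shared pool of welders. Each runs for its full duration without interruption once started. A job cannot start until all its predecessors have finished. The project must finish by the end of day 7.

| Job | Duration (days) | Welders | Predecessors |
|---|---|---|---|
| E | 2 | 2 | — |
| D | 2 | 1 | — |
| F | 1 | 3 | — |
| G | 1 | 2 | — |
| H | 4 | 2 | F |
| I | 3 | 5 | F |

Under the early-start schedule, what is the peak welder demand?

10

Early-start schedule: E@1, D@1, F@1, G@1, H@2, I@2.
Load per day: day 1: 8, day 2: 10, day 3: 7, day 4: 7, day 5: 2, day 6: 0, day 7: 0.
Peak is 10.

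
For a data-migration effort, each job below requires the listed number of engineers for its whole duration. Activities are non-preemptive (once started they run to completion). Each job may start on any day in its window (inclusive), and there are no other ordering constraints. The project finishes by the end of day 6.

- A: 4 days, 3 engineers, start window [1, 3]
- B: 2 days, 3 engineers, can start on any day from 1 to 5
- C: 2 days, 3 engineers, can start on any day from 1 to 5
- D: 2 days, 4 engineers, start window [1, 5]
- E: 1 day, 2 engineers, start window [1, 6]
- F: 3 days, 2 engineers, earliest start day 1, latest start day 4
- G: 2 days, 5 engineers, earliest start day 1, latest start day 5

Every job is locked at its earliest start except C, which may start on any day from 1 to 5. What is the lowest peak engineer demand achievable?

C@1: d1:22  d2:20  d3:5  d4:3  d5:0  d6:0 → peak 22
C@2: d1:19  d2:20  d3:8  d4:3  d5:0  d6:0 → peak 20
C@3: d1:19  d2:17  d3:8  d4:6  d5:0  d6:0 → peak 19
C@4: d1:19  d2:17  d3:5  d4:6  d5:3  d6:0 → peak 19
C@5: d1:19  d2:17  d3:5  d4:3  d5:3  d6:3 → peak 19
Best is C@3, peak 19.

19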